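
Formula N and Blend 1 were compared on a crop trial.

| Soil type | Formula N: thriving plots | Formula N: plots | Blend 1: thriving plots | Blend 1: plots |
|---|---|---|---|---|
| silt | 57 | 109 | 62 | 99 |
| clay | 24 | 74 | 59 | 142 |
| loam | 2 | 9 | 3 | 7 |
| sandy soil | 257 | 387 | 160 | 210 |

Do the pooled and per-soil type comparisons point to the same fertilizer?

Silt: Formula N 57/109 = 52.3%, Blend 1 62/99 = 62.6% → Blend 1
Clay: Formula N 24/74 = 32.4%, Blend 1 59/142 = 41.5% → Blend 1
Loam: Formula N 2/9 = 22.2%, Blend 1 3/7 = 42.9% → Blend 1
Sandy soil: Formula N 257/387 = 66.4%, Blend 1 160/210 = 76.2% → Blend 1
Overall: Formula N 340/579 = 58.7%, Blend 1 284/458 = 62.0% → Blend 1
Blend 1 wins overall and in every soil group — no reversal.

Yes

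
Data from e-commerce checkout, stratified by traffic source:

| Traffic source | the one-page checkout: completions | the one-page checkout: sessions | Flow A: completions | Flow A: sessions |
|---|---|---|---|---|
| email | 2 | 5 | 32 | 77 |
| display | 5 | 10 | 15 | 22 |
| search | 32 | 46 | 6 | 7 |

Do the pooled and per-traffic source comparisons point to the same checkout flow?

Email: the one-page checkout 2/5 = 40.0%, Flow A 32/77 = 41.6% → Flow A
Display: the one-page checkout 5/10 = 50.0%, Flow A 15/22 = 68.2% → Flow A
Search: the one-page checkout 32/46 = 69.6%, Flow A 6/7 = 85.7% → Flow A
Overall: the one-page checkout 39/61 = 63.9%, Flow A 53/106 = 50.0% → the one-page checkout
Flow A wins each traffic group but the one-page checkout wins overall — the comparison reverses. Flow A's sessions skew toward email, which has a lower base rate.

No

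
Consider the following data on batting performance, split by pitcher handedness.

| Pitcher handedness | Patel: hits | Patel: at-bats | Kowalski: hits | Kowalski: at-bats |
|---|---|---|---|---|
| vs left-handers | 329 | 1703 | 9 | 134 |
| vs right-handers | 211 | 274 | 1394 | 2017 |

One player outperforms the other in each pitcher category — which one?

Patel

Vs left-handers: Patel 329/1703 = 19.3%, Kowalski 9/134 = 6.7% → Patel
Vs right-handers: Patel 211/274 = 77.0%, Kowalski 1394/2017 = 69.1% → Patel
Patel has the higher rate in both groups.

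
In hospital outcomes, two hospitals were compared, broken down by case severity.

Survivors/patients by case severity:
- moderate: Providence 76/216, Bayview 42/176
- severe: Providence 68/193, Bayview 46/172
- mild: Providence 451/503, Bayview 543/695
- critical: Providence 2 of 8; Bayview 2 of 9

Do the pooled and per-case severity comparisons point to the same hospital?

Yes

Moderate: Providence 76/216 = 35.2%, Bayview 42/176 = 23.9% → Providence
Severe: Providence 68/193 = 35.2%, Bayview 46/172 = 26.7% → Providence
Mild: Providence 451/503 = 89.7%, Bayview 543/695 = 78.1% → Providence
Critical: Providence 2/8 = 25.0%, Bayview 2/9 = 22.2% → Providence
Overall: Providence 597/920 = 64.9%, Bayview 633/1052 = 60.2% → Providence
Providence wins overall and in every case group — no reversal.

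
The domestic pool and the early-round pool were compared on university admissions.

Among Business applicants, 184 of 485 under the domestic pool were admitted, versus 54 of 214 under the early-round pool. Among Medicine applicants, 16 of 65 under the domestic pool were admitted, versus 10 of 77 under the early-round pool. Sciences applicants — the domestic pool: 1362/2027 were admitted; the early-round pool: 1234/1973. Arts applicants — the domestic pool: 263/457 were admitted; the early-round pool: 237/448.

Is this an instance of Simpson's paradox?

Business: the domestic pool 184/485 = 37.9%, the early-round pool 54/214 = 25.2% → the domestic pool
Medicine: the domestic pool 16/65 = 24.6%, the early-round pool 10/77 = 13.0% → the domestic pool
Sciences: the domestic pool 1362/2027 = 67.2%, the early-round pool 1234/1973 = 62.5% → the domestic pool
Arts: the domestic pool 263/457 = 57.5%, the early-round pool 237/448 = 52.9% → the domestic pool
Overall: the domestic pool 1825/3034 = 60.2%, the early-round pool 1535/2712 = 56.6% → the domestic pool
The domestic pool wins overall and in every department group — no reversal.

No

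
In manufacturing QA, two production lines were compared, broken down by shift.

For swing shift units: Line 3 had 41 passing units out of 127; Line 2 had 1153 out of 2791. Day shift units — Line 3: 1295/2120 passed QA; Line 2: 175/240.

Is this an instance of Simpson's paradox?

Swing shift: Line 3 41/127 = 32.3%, Line 2 1153/2791 = 41.3% → Line 2
Day shift: Line 3 1295/2120 = 61.1%, Line 2 175/240 = 72.9% → Line 2
Overall: Line 3 1336/2247 = 59.5%, Line 2 1328/3031 = 43.8% → Line 3
Line 2 wins each shift group but Line 3 wins overall — the comparison reverses. Line 2's units skew toward swing shift, which has a lower base rate.

Yes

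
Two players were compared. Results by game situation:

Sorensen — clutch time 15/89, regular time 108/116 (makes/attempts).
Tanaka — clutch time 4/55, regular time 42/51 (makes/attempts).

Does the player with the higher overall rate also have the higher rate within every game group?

Clutch time: Sorensen 15/89 = 16.9%, Tanaka 4/55 = 7.3% → Sorensen
Regular time: Sorensen 108/116 = 93.1%, Tanaka 42/51 = 82.4% → Sorensen
Overall: Sorensen 123/205 = 60.0%, Tanaka 46/106 = 43.4% → Sorensen
Sorensen wins overall and in every game group — no reversal.

Yes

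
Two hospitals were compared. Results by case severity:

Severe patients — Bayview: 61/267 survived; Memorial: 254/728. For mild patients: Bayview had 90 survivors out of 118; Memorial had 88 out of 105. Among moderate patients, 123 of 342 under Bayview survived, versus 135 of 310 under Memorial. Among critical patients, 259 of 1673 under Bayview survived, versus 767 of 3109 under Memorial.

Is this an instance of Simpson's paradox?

Severe: Bayview 61/267 = 22.8%, Memorial 254/728 = 34.9% → Memorial
Mild: Bayview 90/118 = 76.3%, Memorial 88/105 = 83.8% → Memorial
Moderate: Bayview 123/342 = 36.0%, Memorial 135/310 = 43.5% → Memorial
Critical: Bayview 259/1673 = 15.5%, Memorial 767/3109 = 24.7% → Memorial
Overall: Bayview 533/2400 = 22.2%, Memorial 1244/4252 = 29.3% → Memorial
Memorial wins overall and in every case group — no reversal.

No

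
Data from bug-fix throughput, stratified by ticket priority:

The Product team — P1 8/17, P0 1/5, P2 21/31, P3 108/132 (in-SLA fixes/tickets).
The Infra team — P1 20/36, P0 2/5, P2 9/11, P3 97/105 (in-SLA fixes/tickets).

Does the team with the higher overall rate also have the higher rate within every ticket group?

Yes

P1: the Product team 8/17 = 47.1%, the Infra team 20/36 = 55.6% → the Infra team
P0: the Product team 1/5 = 20.0%, the Infra team 2/5 = 40.0% → the Infra team
P2: the Product team 21/31 = 67.7%, the Infra team 9/11 = 81.8% → the Infra team
P3: the Product team 108/132 = 81.8%, the Infra team 97/105 = 92.4% → the Infra team
Overall: the Product team 138/185 = 74.6%, the Infra team 128/157 = 81.5% → the Infra team
The Infra team wins overall and in every ticket group — no reversal.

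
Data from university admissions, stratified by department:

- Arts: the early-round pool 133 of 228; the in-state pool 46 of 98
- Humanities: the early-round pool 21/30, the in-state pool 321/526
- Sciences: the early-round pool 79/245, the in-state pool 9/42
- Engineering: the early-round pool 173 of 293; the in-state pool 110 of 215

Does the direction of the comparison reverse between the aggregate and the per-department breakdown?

Arts: the early-round pool 133/228 = 58.3%, the in-state pool 46/98 = 46.9% → the early-round pool
Humanities: the early-round pool 21/30 = 70.0%, the in-state pool 321/526 = 61.0% → the early-round pool
Sciences: the early-round pool 79/245 = 32.2%, the in-state pool 9/42 = 21.4% → the early-round pool
Engineering: the early-round pool 173/293 = 59.0%, the in-state pool 110/215 = 51.2% → the early-round pool
Overall: the early-round pool 406/796 = 51.0%, the in-state pool 486/881 = 55.2% → the in-state pool
The early-round pool wins each department group but the in-state pool wins overall — the comparison reverses. The early-round pool's applicants skew toward Sciences, which has a lower base rate.

Yes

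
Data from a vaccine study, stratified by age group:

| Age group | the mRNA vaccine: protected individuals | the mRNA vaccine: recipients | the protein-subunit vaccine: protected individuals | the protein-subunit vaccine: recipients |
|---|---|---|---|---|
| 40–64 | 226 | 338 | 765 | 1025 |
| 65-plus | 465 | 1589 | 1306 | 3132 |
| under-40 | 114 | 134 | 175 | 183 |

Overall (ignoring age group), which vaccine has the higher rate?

the protein-subunit vaccine

40–64: the mRNA vaccine 226/338 = 66.9%, the protein-subunit vaccine 765/1025 = 74.6% → the protein-subunit vaccine
65-plus: the mRNA vaccine 465/1589 = 29.3%, the protein-subunit vaccine 1306/3132 = 41.7% → the protein-subunit vaccine
Under-40: the mRNA vaccine 114/134 = 85.1%, the protein-subunit vaccine 175/183 = 95.6% → the protein-subunit vaccine
Overall: the mRNA vaccine 805/2061 = 39.1%, the protein-subunit vaccine 2246/4340 = 51.8% → the protein-subunit vaccine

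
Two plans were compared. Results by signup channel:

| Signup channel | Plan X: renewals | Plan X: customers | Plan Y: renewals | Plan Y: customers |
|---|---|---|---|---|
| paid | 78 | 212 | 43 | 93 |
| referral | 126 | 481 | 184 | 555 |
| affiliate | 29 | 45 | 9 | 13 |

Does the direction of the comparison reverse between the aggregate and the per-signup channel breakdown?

No

Paid: Plan X 78/212 = 36.8%, Plan Y 43/93 = 46.2% → Plan Y
Referral: Plan X 126/481 = 26.2%, Plan Y 184/555 = 33.2% → Plan Y
Affiliate: Plan X 29/45 = 64.4%, Plan Y 9/13 = 69.2% → Plan Y
Overall: Plan X 233/738 = 31.6%, Plan Y 236/661 = 35.7% → Plan Y
Plan Y wins overall and in every signup group — no reversal.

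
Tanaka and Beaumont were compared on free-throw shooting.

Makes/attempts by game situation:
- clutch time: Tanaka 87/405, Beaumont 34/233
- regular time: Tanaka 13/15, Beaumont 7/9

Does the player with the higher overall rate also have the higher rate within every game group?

Clutch time: Tanaka 87/405 = 21.5%, Beaumont 34/233 = 14.6% → Tanaka
Regular time: Tanaka 13/15 = 86.7%, Beaumont 7/9 = 77.8% → Tanaka
Overall: Tanaka 100/420 = 23.8%, Beaumont 41/242 = 16.9% → Tanaka
Tanaka wins overall and in every game group — no reversal.

Yes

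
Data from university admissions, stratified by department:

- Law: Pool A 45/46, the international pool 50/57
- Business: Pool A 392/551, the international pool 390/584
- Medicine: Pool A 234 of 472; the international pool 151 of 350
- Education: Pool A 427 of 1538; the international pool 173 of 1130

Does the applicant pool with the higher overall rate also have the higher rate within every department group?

Law: Pool A 45/46 = 97.8%, the international pool 50/57 = 87.7% → Pool A
Business: Pool A 392/551 = 71.1%, the international pool 390/584 = 66.8% → Pool A
Medicine: Pool A 234/472 = 49.6%, the international pool 151/350 = 43.1% → Pool A
Education: Pool A 427/1538 = 27.8%, the international pool 173/1130 = 15.3% → Pool A
Overall: Pool A 1098/2607 = 42.1%, the international pool 764/2121 = 36.0% → Pool A
Pool A wins overall and in every department group — no reversal.

Yes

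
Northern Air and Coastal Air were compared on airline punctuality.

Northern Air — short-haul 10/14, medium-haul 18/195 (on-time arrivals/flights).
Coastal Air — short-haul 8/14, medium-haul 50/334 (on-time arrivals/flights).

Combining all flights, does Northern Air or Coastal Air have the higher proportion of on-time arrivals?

Coastal Air

Short-haul: Northern Air 10/14 = 71.4%, Coastal Air 8/14 = 57.1% → Northern Air
Medium-haul: Northern Air 18/195 = 9.2%, Coastal Air 50/334 = 15.0% → Coastal Air
Overall: Northern Air 28/209 = 13.4%, Coastal Air 58/348 = 16.7% → Coastal Air
(Neither sweeps every route group, but Coastal Air has the higher pooled rate.)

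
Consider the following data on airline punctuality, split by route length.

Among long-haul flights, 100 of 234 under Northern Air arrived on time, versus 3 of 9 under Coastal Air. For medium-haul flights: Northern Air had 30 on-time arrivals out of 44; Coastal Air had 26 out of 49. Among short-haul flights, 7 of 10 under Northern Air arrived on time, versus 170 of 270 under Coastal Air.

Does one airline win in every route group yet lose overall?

Long-haul: Northern Air 100/234 = 42.7%, Coastal Air 3/9 = 33.3% → Northern Air
Medium-haul: Northern Air 30/44 = 68.2%, Coastal Air 26/49 = 53.1% → Northern Air
Short-haul: Northern Air 7/10 = 70.0%, Coastal Air 170/270 = 63.0% → Northern Air
Overall: Northern Air 137/288 = 47.6%, Coastal Air 199/328 = 60.7% → Coastal Air
Northern Air wins each route group but Coastal Air wins overall — the comparison reverses. Northern Air's flights skew toward long-haul, which has a lower base rate.

Yes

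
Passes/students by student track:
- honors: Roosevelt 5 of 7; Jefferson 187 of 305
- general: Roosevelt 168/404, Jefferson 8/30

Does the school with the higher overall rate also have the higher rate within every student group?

No

Honors: Roosevelt 5/7 = 71.4%, Jefferson 187/305 = 61.3% → Roosevelt
General: Roosevelt 168/404 = 41.6%, Jefferson 8/30 = 26.7% → Roosevelt
Overall: Roosevelt 173/411 = 42.1%, Jefferson 195/335 = 58.2% → Jefferson
Roosevelt wins each student group but Jefferson wins overall — the comparison reverses. Roosevelt's students skew toward general, which has a lower base rate.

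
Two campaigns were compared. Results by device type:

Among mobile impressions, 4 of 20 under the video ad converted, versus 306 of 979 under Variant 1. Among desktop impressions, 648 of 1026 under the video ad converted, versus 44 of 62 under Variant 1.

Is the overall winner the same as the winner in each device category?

Mobile: the video ad 4/20 = 20.0%, Variant 1 306/979 = 31.3% → Variant 1
Desktop: the video ad 648/1026 = 63.2%, Variant 1 44/62 = 71.0% → Variant 1
Overall: the video ad 652/1046 = 62.3%, Variant 1 350/1041 = 33.6% → the video ad
Variant 1 wins each device group but the video ad wins overall — the comparison reverses. Variant 1's impressions skew toward mobile, which has a lower base rate.

No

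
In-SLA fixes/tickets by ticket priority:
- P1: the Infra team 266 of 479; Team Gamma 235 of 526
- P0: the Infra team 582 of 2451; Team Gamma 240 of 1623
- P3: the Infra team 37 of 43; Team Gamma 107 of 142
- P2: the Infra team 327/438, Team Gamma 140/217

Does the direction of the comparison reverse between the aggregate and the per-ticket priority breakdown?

P1: the Infra team 266/479 = 55.5%, Team Gamma 235/526 = 44.7% → the Infra team
P0: the Infra team 582/2451 = 23.7%, Team Gamma 240/1623 = 14.8% → the Infra team
P3: the Infra team 37/43 = 86.0%, Team Gamma 107/142 = 75.4% → the Infra team
P2: the Infra team 327/438 = 74.7%, Team Gamma 140/217 = 64.5% → the Infra team
Overall: the Infra team 1212/3411 = 35.5%, Team Gamma 722/2508 = 28.8% → the Infra team
The Infra team wins overall and in every ticket group — no reversal.

No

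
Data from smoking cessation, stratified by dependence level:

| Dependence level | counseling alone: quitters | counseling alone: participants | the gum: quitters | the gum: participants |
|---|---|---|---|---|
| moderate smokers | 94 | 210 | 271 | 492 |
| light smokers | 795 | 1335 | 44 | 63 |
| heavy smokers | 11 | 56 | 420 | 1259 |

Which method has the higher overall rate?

counseling alone

Moderate smokers: counseling alone 94/210 = 44.8%, the gum 271/492 = 55.1% → the gum
Light smokers: counseling alone 795/1335 = 59.6%, the gum 44/63 = 69.8% → the gum
Heavy smokers: counseling alone 11/56 = 19.6%, the gum 420/1259 = 33.4% → the gum
Overall: counseling alone 900/1601 = 56.2%, the gum 735/1814 = 40.5% → counseling alone
(The gum wins every dependence group but counseling alone wins overall — the gum's participants skew toward the low-rate heavy smokers group.)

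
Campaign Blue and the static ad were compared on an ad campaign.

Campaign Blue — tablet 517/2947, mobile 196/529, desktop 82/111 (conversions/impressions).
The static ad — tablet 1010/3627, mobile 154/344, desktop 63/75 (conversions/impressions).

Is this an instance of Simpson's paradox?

Tablet: Campaign Blue 517/2947 = 17.5%, the static ad 1010/3627 = 27.8% → the static ad
Mobile: Campaign Blue 196/529 = 37.1%, the static ad 154/344 = 44.8% → the static ad
Desktop: Campaign Blue 82/111 = 73.9%, the static ad 63/75 = 84.0% → the static ad
Overall: Campaign Blue 795/3587 = 22.2%, the static ad 1227/4046 = 30.3% → the static ad
The static ad wins overall and in every device group — no reversal.

No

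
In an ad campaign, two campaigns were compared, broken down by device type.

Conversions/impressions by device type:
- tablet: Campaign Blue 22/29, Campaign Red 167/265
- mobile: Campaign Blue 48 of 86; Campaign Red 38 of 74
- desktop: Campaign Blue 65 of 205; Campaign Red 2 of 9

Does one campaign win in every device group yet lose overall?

Tablet: Campaign Blue 22/29 = 75.9%, Campaign Red 167/265 = 63.0% → Campaign Blue
Mobile: Campaign Blue 48/86 = 55.8%, Campaign Red 38/74 = 51.4% → Campaign Blue
Desktop: Campaign Blue 65/205 = 31.7%, Campaign Red 2/9 = 22.2% → Campaign Blue
Overall: Campaign Blue 135/320 = 42.2%, Campaign Red 207/348 = 59.5% → Campaign Red
Campaign Blue wins each device group but Campaign Red wins overall — the comparison reverses. Campaign Blue's impressions skew toward desktop, which has a lower base rate.

Yes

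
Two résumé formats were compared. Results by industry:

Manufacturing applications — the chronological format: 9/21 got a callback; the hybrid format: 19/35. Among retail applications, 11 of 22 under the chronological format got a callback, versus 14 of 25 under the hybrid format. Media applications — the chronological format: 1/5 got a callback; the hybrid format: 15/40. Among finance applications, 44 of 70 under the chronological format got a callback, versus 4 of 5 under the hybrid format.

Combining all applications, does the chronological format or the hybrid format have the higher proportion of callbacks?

Manufacturing: the chronological format 9/21 = 42.9%, the hybrid format 19/35 = 54.3% → the hybrid format
Retail: the chronological format 11/22 = 50.0%, the hybrid format 14/25 = 56.0% → the hybrid format
Media: the chronological format 1/5 = 20.0%, the hybrid format 15/40 = 37.5% → the hybrid format
Finance: the chronological format 44/70 = 62.9%, the hybrid format 4/5 = 80.0% → the hybrid format
Overall: the chronological format 65/118 = 55.1%, the hybrid format 52/105 = 49.5% → the chronological format
(The hybrid format wins every industry group but the chronological format wins overall — the hybrid format's applications skew toward the low-rate media group.)

the chronological format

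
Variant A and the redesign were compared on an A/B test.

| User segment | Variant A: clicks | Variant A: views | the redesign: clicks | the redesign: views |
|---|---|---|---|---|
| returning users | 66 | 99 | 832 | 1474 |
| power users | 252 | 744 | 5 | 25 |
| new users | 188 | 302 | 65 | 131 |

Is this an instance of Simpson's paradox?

Returning users: Variant A 66/99 = 66.7%, the redesign 832/1474 = 56.4% → Variant A
Power users: Variant A 252/744 = 33.9%, the redesign 5/25 = 20.0% → Variant A
New users: Variant A 188/302 = 62.3%, the redesign 65/131 = 49.6% → Variant A
Overall: Variant A 506/1145 = 44.2%, the redesign 902/1630 = 55.3% → the redesign
Variant A wins each user group but the redesign wins overall — the comparison reverses. Variant A's views skew toward power users, which has a lower base rate.

Yes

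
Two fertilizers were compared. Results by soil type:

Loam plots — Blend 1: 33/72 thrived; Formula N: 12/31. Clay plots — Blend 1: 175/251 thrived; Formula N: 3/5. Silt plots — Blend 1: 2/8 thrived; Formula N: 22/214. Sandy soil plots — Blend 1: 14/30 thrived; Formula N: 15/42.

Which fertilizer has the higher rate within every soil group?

Loam: Blend 1 33/72 = 45.8%, Formula N 12/31 = 38.7% → Blend 1
Clay: Blend 1 175/251 = 69.7%, Formula N 3/5 = 60.0% → Blend 1
Silt: Blend 1 2/8 = 25.0%, Formula N 22/214 = 10.3% → Blend 1
Sandy soil: Blend 1 14/30 = 46.7%, Formula N 15/42 = 35.7% → Blend 1
Blend 1 has the higher rate in all 4 groups.

Blend 1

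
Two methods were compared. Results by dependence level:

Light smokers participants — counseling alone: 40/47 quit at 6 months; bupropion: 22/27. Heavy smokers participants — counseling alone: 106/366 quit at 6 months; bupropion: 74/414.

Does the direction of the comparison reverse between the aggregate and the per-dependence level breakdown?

No

Light smokers: counseling alone 40/47 = 85.1%, bupropion 22/27 = 81.5% → counseling alone
Heavy smokers: counseling alone 106/366 = 29.0%, bupropion 74/414 = 17.9% → counseling alone
Overall: counseling alone 146/413 = 35.4%, bupropion 96/441 = 21.8% → counseling alone
Counseling alone wins overall and in every dependence group — no reversal.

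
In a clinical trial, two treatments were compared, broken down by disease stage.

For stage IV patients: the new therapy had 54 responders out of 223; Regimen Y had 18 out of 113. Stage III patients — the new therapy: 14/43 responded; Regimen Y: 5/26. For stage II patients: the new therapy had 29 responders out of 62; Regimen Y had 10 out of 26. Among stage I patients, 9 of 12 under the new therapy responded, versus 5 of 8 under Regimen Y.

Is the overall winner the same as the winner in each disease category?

Stage IV: the new therapy 54/223 = 24.2%, Regimen Y 18/113 = 15.9% → the new therapy
Stage III: the new therapy 14/43 = 32.6%, Regimen Y 5/26 = 19.2% → the new therapy
Stage II: the new therapy 29/62 = 46.8%, Regimen Y 10/26 = 38.5% → the new therapy
Stage I: the new therapy 9/12 = 75.0%, Regimen Y 5/8 = 62.5% → the new therapy
Overall: the new therapy 106/340 = 31.2%, Regimen Y 38/173 = 22.0% → the new therapy
The new therapy wins overall and in every disease group — no reversal.

Yes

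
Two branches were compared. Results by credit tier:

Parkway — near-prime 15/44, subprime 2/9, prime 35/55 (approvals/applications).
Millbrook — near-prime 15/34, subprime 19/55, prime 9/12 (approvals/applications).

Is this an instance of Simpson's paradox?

Yes

Near-prime: Parkway 15/44 = 34.1%, Millbrook 15/34 = 44.1% → Millbrook
Subprime: Parkway 2/9 = 22.2%, Millbrook 19/55 = 34.5% → Millbrook
Prime: Parkway 35/55 = 63.6%, Millbrook 9/12 = 75.0% → Millbrook
Overall: Parkway 52/108 = 48.1%, Millbrook 43/101 = 42.6% → Parkway
Millbrook wins each credit group but Parkway wins overall — the comparison reverses. Millbrook's applications skew toward subprime, which has a lower base rate.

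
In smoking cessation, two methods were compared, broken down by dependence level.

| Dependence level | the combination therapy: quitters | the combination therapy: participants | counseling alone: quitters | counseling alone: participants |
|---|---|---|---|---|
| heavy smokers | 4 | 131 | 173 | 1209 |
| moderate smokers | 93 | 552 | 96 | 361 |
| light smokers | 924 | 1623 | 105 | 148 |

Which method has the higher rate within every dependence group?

Heavy smokers: the combination therapy 4/131 = 3.1%, counseling alone 173/1209 = 14.3% → counseling alone
Moderate smokers: the combination therapy 93/552 = 16.8%, counseling alone 96/361 = 26.6% → counseling alone
Light smokers: the combination therapy 924/1623 = 56.9%, counseling alone 105/148 = 70.9% → counseling alone
Counseling alone has the higher rate in all 3 groups.

counseling alone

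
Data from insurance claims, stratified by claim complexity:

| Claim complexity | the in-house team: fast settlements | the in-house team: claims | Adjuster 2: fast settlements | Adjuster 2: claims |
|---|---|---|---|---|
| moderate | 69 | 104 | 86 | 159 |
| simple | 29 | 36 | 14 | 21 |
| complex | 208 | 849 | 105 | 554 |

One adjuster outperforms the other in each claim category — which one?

Moderate: the in-house team 69/104 = 66.3%, Adjuster 2 86/159 = 54.1% → the in-house team
Simple: the in-house team 29/36 = 80.6%, Adjuster 2 14/21 = 66.7% → the in-house team
Complex: the in-house team 208/849 = 24.5%, Adjuster 2 105/554 = 19.0% → the in-house team
The in-house team has the higher rate in all 3 groups.

the in-house team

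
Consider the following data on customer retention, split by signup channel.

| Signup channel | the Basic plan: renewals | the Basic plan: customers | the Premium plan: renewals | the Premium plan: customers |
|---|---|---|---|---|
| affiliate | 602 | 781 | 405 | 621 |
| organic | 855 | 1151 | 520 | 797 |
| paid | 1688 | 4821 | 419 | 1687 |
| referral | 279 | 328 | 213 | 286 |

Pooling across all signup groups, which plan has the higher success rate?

Affiliate: the Basic plan 602/781 = 77.1%, the Premium plan 405/621 = 65.2% → the Basic plan
Organic: the Basic plan 855/1151 = 74.3%, the Premium plan 520/797 = 65.2% → the Basic plan
Paid: the Basic plan 1688/4821 = 35.0%, the Premium plan 419/1687 = 24.8% → the Basic plan
Referral: the Basic plan 279/328 = 85.1%, the Premium plan 213/286 = 74.5% → the Basic plan
Overall: the Basic plan 3424/7081 = 48.4%, the Premium plan 1557/3391 = 45.9% → the Basic plan

the Basic plan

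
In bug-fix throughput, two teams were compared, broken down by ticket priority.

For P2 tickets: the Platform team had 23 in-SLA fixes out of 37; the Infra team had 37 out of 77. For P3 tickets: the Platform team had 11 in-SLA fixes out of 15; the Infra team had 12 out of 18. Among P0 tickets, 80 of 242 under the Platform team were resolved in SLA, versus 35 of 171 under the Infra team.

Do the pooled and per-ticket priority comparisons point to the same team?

P2: the Platform team 23/37 = 62.2%, the Infra team 37/77 = 48.1% → the Platform team
P3: the Platform team 11/15 = 73.3%, the Infra team 12/18 = 66.7% → the Platform team
P0: the Platform team 80/242 = 33.1%, the Infra team 35/171 = 20.5% → the Platform team
Overall: the Platform team 114/294 = 38.8%, the Infra team 84/266 = 31.6% → the Platform team
The Platform team wins overall and in every ticket group — no reversal.

Yes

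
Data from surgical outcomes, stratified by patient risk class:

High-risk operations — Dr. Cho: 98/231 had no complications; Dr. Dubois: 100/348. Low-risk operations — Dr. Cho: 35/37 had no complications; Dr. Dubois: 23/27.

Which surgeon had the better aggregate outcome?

High-risk: Dr. Cho 98/231 = 42.4%, Dr. Dubois 100/348 = 28.7% → Dr. Cho
Low-risk: Dr. Cho 35/37 = 94.6%, Dr. Dubois 23/27 = 85.2% → Dr. Cho
Overall: Dr. Cho 133/268 = 49.6%, Dr. Dubois 123/375 = 32.8% → Dr. Cho

Dr. Cho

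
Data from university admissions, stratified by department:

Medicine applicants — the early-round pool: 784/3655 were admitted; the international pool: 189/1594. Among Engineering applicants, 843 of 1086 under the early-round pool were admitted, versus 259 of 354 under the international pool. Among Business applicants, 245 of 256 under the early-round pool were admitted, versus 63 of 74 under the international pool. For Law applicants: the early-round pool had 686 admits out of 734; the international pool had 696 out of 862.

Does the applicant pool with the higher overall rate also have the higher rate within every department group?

Yes

Medicine: the early-round pool 784/3655 = 21.5%, the international pool 189/1594 = 11.9% → the early-round pool
Engineering: the early-round pool 843/1086 = 77.6%, the international pool 259/354 = 73.2% → the early-round pool
Business: the early-round pool 245/256 = 95.7%, the international pool 63/74 = 85.1% → the early-round pool
Law: the early-round pool 686/734 = 93.5%, the international pool 696/862 = 80.7% → the early-round pool
Overall: the early-round pool 2558/5731 = 44.6%, the international pool 1207/2884 = 41.9% → the early-round pool
The early-round pool wins overall and in every department group — no reversal.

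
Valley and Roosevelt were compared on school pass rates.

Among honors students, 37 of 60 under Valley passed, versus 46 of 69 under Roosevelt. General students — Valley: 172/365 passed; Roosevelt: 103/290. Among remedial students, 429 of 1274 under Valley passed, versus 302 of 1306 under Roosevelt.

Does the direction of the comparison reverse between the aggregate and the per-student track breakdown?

Honors: Valley 37/60 = 61.7%, Roosevelt 46/69 = 66.7% → Roosevelt
General: Valley 172/365 = 47.1%, Roosevelt 103/290 = 35.5% → Valley
Remedial: Valley 429/1274 = 33.7%, Roosevelt 302/1306 = 23.1% → Valley
Overall: Valley 638/1699 = 37.6%, Roosevelt 451/1665 = 27.1% → Valley
Neither sweeps: Valley wins 2 of 3 groups, Roosevelt wins 1. Valley wins overall but not every group — no Simpson reversal.

No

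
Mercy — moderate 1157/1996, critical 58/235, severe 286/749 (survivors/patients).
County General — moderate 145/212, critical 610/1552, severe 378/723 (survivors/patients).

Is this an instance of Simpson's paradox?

Yes

Moderate: Mercy 1157/1996 = 58.0%, County General 145/212 = 68.4% → County General
Critical: Mercy 58/235 = 24.7%, County General 610/1552 = 39.3% → County General
Severe: Mercy 286/749 = 38.2%, County General 378/723 = 52.3% → County General
Overall: Mercy 1501/2980 = 50.4%, County General 1133/2487 = 45.6% → Mercy
County General wins each case group but Mercy wins overall — the comparison reverses. County General's patients skew toward critical, which has a lower base rate.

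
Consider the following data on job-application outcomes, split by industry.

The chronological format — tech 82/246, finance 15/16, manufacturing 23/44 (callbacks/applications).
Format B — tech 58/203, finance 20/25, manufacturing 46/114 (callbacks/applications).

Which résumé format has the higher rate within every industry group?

the chronological format

Tech: the chronological format 82/246 = 33.3%, Format B 58/203 = 28.6% → the chronological format
Finance: the chronological format 15/16 = 93.8%, Format B 20/25 = 80.0% → the chronological format
Manufacturing: the chronological format 23/44 = 52.3%, Format B 46/114 = 40.4% → the chronological format
The chronological format has the higher rate in all 3 groups.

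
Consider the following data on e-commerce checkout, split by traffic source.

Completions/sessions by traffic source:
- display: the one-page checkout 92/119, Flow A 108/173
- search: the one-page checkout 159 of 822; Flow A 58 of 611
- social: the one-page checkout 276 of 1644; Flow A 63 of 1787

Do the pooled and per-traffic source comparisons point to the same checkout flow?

Yes

Display: the one-page checkout 92/119 = 77.3%, Flow A 108/173 = 62.4% → the one-page checkout
Search: the one-page checkout 159/822 = 19.3%, Flow A 58/611 = 9.5% → the one-page checkout
Social: the one-page checkout 276/1644 = 16.8%, Flow A 63/1787 = 3.5% → the one-page checkout
Overall: the one-page checkout 527/2585 = 20.4%, Flow A 229/2571 = 8.9% → the one-page checkout
The one-page checkout wins overall and in every traffic group — no reversal.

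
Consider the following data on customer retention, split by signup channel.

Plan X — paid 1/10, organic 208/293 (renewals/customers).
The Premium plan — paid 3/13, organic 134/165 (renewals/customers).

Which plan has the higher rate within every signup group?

Paid: Plan X 1/10 = 10.0%, the Premium plan 3/13 = 23.1% → the Premium plan
Organic: Plan X 208/293 = 71.0%, the Premium plan 134/165 = 81.2% → the Premium plan
The Premium plan has the higher rate in both groups.

the Premium plan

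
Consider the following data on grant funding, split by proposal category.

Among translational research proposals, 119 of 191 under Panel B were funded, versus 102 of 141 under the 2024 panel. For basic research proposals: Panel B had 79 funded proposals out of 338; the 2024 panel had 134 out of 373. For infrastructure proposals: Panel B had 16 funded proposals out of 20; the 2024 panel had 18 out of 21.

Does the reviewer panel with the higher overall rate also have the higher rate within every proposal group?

Translational research: Panel B 119/191 = 62.3%, the 2024 panel 102/141 = 72.3% → the 2024 panel
Basic research: Panel B 79/338 = 23.4%, the 2024 panel 134/373 = 35.9% → the 2024 panel
Infrastructure: Panel B 16/20 = 80.0%, the 2024 panel 18/21 = 85.7% → the 2024 panel
Overall: Panel B 214/549 = 39.0%, the 2024 panel 254/535 = 47.5% → the 2024 panel
The 2024 panel wins overall and in every proposal group — no reversal.

Yes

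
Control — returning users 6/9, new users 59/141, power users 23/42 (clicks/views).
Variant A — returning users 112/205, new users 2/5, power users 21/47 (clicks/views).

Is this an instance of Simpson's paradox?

Yes

Returning users: Control 6/9 = 66.7%, Variant A 112/205 = 54.6% → Control
New users: Control 59/141 = 41.8%, Variant A 2/5 = 40.0% → Control
Power users: Control 23/42 = 54.8%, Variant A 21/47 = 44.7% → Control
Overall: Control 88/192 = 45.8%, Variant A 135/257 = 52.5% → Variant A
Control wins each user group but Variant A wins overall — the comparison reverses. Control's views skew toward new users, which has a lower base rate.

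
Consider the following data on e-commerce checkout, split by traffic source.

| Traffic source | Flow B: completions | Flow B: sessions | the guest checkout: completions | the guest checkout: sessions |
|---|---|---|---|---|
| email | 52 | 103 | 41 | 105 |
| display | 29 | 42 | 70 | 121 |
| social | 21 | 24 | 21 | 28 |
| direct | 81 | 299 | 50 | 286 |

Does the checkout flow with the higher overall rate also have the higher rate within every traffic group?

Yes

Email: Flow B 52/103 = 50.5%, the guest checkout 41/105 = 39.0% → Flow B
Display: Flow B 29/42 = 69.0%, the guest checkout 70/121 = 57.9% → Flow B
Social: Flow B 21/24 = 87.5%, the guest checkout 21/28 = 75.0% → Flow B
Direct: Flow B 81/299 = 27.1%, the guest checkout 50/286 = 17.5% → Flow B
Overall: Flow B 183/468 = 39.1%, the guest checkout 182/540 = 33.7% → Flow B
Flow B wins overall and in every traffic group — no reversal.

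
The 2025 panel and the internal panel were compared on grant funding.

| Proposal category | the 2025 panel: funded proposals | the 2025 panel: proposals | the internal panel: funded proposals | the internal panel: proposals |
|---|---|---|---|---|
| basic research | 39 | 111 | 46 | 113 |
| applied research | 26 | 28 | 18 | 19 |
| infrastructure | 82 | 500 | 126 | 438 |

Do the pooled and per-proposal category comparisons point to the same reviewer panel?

Yes

Basic research: the 2025 panel 39/111 = 35.1%, the internal panel 46/113 = 40.7% → the internal panel
Applied research: the 2025 panel 26/28 = 92.9%, the internal panel 18/19 = 94.7% → the internal panel
Infrastructure: the 2025 panel 82/500 = 16.4%, the internal panel 126/438 = 28.8% → the internal panel
Overall: the 2025 panel 147/639 = 23.0%, the internal panel 190/570 = 33.3% → the internal panel
The internal panel wins overall and in every proposal group — no reversal.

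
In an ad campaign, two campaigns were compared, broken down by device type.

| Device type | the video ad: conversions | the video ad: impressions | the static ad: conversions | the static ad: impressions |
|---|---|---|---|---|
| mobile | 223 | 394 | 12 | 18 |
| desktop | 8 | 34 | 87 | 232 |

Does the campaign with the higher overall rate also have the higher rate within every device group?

No

Mobile: the video ad 223/394 = 56.6%, the static ad 12/18 = 66.7% → the static ad
Desktop: the video ad 8/34 = 23.5%, the static ad 87/232 = 37.5% → the static ad
Overall: the video ad 231/428 = 54.0%, the static ad 99/250 = 39.6% → the video ad
The static ad wins each device group but the video ad wins overall — the comparison reverses. The static ad's impressions skew toward desktop, which has a lower base rate.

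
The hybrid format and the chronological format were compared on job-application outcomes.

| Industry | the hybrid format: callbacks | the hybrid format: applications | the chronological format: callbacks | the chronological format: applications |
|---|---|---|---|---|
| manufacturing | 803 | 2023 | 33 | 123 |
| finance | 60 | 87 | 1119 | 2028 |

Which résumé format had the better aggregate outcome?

the chronological format

Manufacturing: the hybrid format 803/2023 = 39.7%, the chronological format 33/123 = 26.8% → the hybrid format
Finance: the hybrid format 60/87 = 69.0%, the chronological format 1119/2028 = 55.2% → the hybrid format
Overall: the hybrid format 863/2110 = 40.9%, the chronological format 1152/2151 = 53.6% → the chronological format
(The hybrid format wins every industry group but the chronological format wins overall — the hybrid format's applications skew toward the low-rate manufacturing group.)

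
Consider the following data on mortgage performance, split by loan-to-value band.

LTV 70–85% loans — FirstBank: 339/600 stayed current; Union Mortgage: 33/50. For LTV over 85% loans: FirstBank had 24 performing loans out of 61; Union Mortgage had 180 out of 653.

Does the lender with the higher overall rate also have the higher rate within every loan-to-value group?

No

LTV 70–85%: FirstBank 339/600 = 56.5%, Union Mortgage 33/50 = 66.0% → Union Mortgage
LTV over 85%: FirstBank 24/61 = 39.3%, Union Mortgage 180/653 = 27.6% → FirstBank
Overall: FirstBank 363/661 = 54.9%, Union Mortgage 213/703 = 30.3% → FirstBank
Neither sweeps: FirstBank wins 1 of 2 groups, Union Mortgage wins 1. FirstBank wins overall but not every group — no Simpson reversal.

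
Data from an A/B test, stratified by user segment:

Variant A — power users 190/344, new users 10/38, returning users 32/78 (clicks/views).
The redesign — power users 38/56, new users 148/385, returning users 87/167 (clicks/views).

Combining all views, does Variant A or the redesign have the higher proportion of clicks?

Variant A

Power users: Variant A 190/344 = 55.2%, the redesign 38/56 = 67.9% → the redesign
New users: Variant A 10/38 = 26.3%, the redesign 148/385 = 38.4% → the redesign
Returning users: Variant A 32/78 = 41.0%, the redesign 87/167 = 52.1% → the redesign
Overall: Variant A 232/460 = 50.4%, the redesign 273/608 = 44.9% → Variant A
(The redesign wins every user group but Variant A wins overall — the redesign's views skew toward the low-rate new users group.)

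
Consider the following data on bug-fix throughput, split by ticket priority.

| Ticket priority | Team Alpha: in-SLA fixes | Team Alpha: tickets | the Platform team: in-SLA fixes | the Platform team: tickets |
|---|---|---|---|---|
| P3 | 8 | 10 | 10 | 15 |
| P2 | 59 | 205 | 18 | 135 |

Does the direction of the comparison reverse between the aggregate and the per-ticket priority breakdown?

No

P3: Team Alpha 8/10 = 80.0%, the Platform team 10/15 = 66.7% → Team Alpha
P2: Team Alpha 59/205 = 28.8%, the Platform team 18/135 = 13.3% → Team Alpha
Overall: Team Alpha 67/215 = 31.2%, the Platform team 28/150 = 18.7% → Team Alpha
Team Alpha wins overall and in every ticket group — no reversal.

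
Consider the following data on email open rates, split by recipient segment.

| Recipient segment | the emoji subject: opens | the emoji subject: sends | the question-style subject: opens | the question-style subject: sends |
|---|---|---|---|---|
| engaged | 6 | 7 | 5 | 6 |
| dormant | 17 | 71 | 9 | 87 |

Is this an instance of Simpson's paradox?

Engaged: the emoji subject 6/7 = 85.7%, the question-style subject 5/6 = 83.3% → the emoji subject
Dormant: the emoji subject 17/71 = 23.9%, the question-style subject 9/87 = 10.3% → the emoji subject
Overall: the emoji subject 23/78 = 29.5%, the question-style subject 14/93 = 15.1% → the emoji subject
The emoji subject wins overall and in every recipient group — no reversal.

No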